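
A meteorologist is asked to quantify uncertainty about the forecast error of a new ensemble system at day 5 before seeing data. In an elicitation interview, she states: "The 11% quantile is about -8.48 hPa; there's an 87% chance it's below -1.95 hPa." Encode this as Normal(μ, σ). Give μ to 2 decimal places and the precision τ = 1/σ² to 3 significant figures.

μ = -5.08, τ = 0.13

The p-quantile of Normal(μ,σ) is μ + z_p·σ, with z_{0.11} = -1.227 and z_{0.87} = 1.126.
Eliminate σ: μ = (z₂·x₁ − z₁·x₂)/(z₂ − z₁) = (1.126·-8.48 − (-1.227)·-1.95)/2.353 = -5.08.
Then σ = (x₂ − x₁)/(z₂ − z₁) = (-1.95 − -8.48)/2.353 = 2.78.
Precision τ = 1/σ² = 1/2.775² = 0.13.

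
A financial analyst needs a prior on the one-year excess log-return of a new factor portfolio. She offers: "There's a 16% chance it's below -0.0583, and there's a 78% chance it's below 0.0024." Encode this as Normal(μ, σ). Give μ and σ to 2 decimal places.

μ = -0.02, σ = 0.03

For Normal(μ,σ), the p-quantile is μ + z_p·σ. Here z_{0.16} = -0.9945, z_{0.78} = 0.7722.
So -0.0583 = μ − 0.9945σ and 0.0024 = μ + 0.7722σ.
Subtracting: σ = (0.0024 − -0.0583)/(0.7722 − (-0.9945)) = 0.03.
Then μ = -0.0583 − (-0.9945)·0.03 = -0.02.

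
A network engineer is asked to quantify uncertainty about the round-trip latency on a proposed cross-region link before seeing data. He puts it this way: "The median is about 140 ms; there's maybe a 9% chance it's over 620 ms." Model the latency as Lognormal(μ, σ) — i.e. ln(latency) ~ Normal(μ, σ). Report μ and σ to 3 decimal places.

If T ~ Lognormal(μ,σ) then ln T ~ Normal(μ,σ), so the p-quantile of ln T is μ + z_p·σ.
ln(140) = 4.942 and ln(620) = 6.43; z_{0.5} = 0, z_{0.91} = 1.341.
σ = (6.43 − 4.942)/(1.341 − (0)) = 1.110.
μ = 4.942 − (0)·1.110 = 4.942.

μ ≈ 4.942, σ ≈ 1.110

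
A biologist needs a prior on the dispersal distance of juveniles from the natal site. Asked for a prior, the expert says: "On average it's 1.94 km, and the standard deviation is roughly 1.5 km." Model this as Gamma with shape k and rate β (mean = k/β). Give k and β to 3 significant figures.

For Gamma(k, rate β): mean = k/β, variance = k/β², so CV = 1/√k.
CV = SD/mean = 1.5/1.94 = 0.7732, hence k = 1/CV² = 1.67.
Then β = k/mean = 1.67/1.94 = 0.862.

k ≈ 1.67, β ≈ 0.862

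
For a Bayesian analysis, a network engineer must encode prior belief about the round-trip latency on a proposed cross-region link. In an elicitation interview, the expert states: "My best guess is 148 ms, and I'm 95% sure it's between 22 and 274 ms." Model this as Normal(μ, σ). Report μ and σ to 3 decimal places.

A symmetric 95% interval runs μ ± z·σ with z = 1.96.
Half-width = 126, so σ = 126/1.96 = 64.287.
μ is the stated best guess, 148.000.

μ = 148.000, σ = 64.287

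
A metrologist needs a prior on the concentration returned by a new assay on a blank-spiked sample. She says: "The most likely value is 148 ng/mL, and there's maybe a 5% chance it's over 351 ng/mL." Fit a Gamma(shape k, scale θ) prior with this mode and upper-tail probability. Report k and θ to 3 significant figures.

k ≈ 4.66, θ ≈ 40.4

Gamma(k,θ) with k>1 has mode (k−1)θ, so θ = 148/(k−1).
Need P(X < 351) = 0.95 with θ tied to k this way. Start at k = 2, θ = 148: P(X<351) ≈ 0.685.
Too low — raise k to concentrate. Iterating converges to k ≈ 4.66.
Then θ = 148/(4.66−1) ≈ 40.4.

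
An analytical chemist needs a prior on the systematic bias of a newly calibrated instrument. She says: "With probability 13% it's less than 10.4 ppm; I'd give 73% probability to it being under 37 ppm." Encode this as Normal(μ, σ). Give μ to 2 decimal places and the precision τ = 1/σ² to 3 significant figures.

The p-quantile of Normal(μ,σ) is μ + z_p·σ, with z_{0.13} = -1.126 and z_{0.73} = 0.6128.
Eliminate σ: μ = (z₂·x₁ − z₁·x₂)/(z₂ − z₁) = (0.6128·10.4 − (-1.126)·37)/1.739 = 27.63.
Then σ = (x₂ − x₁)/(z₂ − z₁) = (37 − 10.4)/1.739 = 15.29.
Precision τ = 1/σ² = 1/15.29² = 0.00428.

μ = 27.63, τ = 0.00428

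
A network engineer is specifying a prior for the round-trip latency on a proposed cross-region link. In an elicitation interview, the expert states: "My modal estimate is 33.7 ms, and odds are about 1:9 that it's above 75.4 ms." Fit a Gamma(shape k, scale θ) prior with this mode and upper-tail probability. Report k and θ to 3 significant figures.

Gamma(k,θ) with k>1 has mode (k−1)θ, so θ = 33.7/(k−1).
Need P(X < 75.4) = 0.9 with θ tied to k this way. Start at k = 2, θ = 33.7: P(X<75.4) ≈ 0.654.
Too low — raise k to concentrate. Iterating converges to k ≈ 3.97.
Then θ = 33.7/(3.97−1) ≈ 11.4.

k ≈ 3.97, θ ≈ 11.4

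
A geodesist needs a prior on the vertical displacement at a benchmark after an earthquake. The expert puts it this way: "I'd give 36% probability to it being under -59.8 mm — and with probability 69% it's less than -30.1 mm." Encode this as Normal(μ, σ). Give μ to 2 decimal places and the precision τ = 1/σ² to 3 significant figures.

The p-quantile of Normal(μ,σ) is μ + z_p·σ, with z_{0.36} = -0.3585 and z_{0.69} = 0.4959.
Eliminate σ: μ = (z₂·x₁ − z₁·x₂)/(z₂ − z₁) = (0.4959·-59.8 − (-0.3585)·-30.1)/0.8543 = -47.34.
Then σ = (x₂ − x₁)/(z₂ − z₁) = (-30.1 − -59.8)/0.8543 = 34.76.
Precision τ = 1/σ² = 1/34.76² = 0.000827.

μ = -47.34, τ = 0.000827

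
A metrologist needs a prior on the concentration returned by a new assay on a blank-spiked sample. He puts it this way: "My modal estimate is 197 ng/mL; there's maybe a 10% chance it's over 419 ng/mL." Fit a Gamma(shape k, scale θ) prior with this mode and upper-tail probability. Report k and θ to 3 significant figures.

k ≈ 4.37, θ ≈ 58.4

Gamma(k,θ) with k>1 has mode (k−1)θ, so θ = 197/(k−1).
Need P(X < 419) = 0.9 with θ tied to k this way. Start at k = 2, θ = 197: P(X<419) ≈ 0.627.
Too low — raise k to concentrate. Iterating converges to k ≈ 4.37.
Then θ = 197/(4.37−1) ≈ 58.4.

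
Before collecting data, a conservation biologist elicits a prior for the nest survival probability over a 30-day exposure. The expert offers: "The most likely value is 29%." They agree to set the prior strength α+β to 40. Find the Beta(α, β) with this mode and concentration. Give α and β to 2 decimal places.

For α,β > 1 the Beta mode is (α−1)/(α+β−2). With α+β = 40, the mode is (α−1)/38.
Set (α−1)/38 = 0.29 → α = 1 + 0.29·38 = 12.02.
β = 40 − α = 27.98.

α = 12.02, β = 27.98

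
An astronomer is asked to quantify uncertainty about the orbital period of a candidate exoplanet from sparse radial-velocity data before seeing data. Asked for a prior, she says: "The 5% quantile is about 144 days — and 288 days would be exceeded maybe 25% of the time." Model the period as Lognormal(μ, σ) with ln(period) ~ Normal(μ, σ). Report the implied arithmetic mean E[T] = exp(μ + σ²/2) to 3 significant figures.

E[T] ≈ 246 days

If T ~ Lognormal(μ,σ) then ln T ~ Normal(μ,σ), so the p-quantile of ln T is μ + z_p·σ.
ln(144) = 4.97 and ln(288) = 5.663; z_{0.05} = -1.645, z_{0.75} = 0.6745.
σ = (5.663 − 4.97)/(0.6745 − (-1.645)) = 0.299.
μ = 4.97 − (-1.645)·0.299 = 5.461.
E[T] = exp(μ + σ²/2) = exp(5.461 + 0.0447) = 246 days.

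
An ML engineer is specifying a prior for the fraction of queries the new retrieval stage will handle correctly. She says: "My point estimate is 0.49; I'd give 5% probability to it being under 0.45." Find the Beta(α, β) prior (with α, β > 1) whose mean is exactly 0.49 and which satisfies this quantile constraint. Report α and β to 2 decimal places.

α ≈ 206.36, β ≈ 214.78

With mean 0.49 fixed, write α = 0.49s, β = 0.51s where s = α+β.
Need P(θ < 0.45) = 0.05 under Beta(0.49s, 0.51s). Normal approximation: (q−m)/√(m(1−m)/s) ≈ z_{0.05} = -1.64, so s ≈ 0.49·0.51·(-1.64)²/(0.45−0.49)² = 422.6.
At s = 422.6: P(θ<0.45) ≈ 0.050. Adjusting to match 0.05 gives s ≈ 421.15.
So α = 0.49·421.15 ≈ 206.36, β = 0.51·421.15 ≈ 214.78.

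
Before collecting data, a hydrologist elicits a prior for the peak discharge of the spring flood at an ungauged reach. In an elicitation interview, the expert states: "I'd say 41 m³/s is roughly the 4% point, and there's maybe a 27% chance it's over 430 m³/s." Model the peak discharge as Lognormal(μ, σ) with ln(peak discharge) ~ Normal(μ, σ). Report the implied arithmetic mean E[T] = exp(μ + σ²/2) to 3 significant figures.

If T ~ Lognormal(μ,σ) then ln T ~ Normal(μ,σ), so the p-quantile of ln T is μ + z_p·σ.
ln(41) = 3.714 and ln(430) = 6.064; z_{0.04} = -1.751, z_{0.73} = 0.6128.
σ = (6.064 − 3.714)/(0.6128 − (-1.751)) = 0.994.
μ = 3.714 − (-1.751)·0.994 = 5.454.
E[T] = exp(μ + σ²/2) = exp(5.454 + 0.4944) = 383 m³/s.

E[T] ≈ 383 m³/s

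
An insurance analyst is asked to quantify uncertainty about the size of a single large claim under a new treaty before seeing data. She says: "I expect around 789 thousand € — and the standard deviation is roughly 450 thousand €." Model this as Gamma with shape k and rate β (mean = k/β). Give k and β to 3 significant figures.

k ≈ 3.07, β ≈ 0.0039

For Gamma(k, rate β): mean = k/β, variance = k/β², so CV = 1/√k.
CV = SD/mean = 450/789 = 0.5703, hence k = 1/CV² = 3.07.
Then β = k/mean = 3.07/789 = 0.0039.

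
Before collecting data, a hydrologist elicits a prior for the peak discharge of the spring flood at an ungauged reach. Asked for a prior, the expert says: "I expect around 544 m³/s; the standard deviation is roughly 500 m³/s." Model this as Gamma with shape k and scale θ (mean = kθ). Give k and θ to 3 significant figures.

k ≈ 1.18, θ ≈ 460

For Gamma(k, scale θ): mean = kθ, variance = kθ², so CV = 1/√k.
CV = SD/mean = 500/544 = 0.9191, hence k = 1/CV² = 1.18.
Then θ = mean/k = 544/1.18 = 460.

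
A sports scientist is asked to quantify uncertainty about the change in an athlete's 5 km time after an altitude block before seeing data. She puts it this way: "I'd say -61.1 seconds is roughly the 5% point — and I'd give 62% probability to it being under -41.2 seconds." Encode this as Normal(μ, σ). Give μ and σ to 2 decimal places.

μ = -44.32, σ = 10.20

For Normal(μ,σ), the p-quantile is μ + z_p·σ. Here z_{0.05} = -1.645, z_{0.62} = 0.3055.
So -61.1 = μ − 1.645σ and -41.2 = μ + 0.3055σ.
Subtracting: σ = (-41.2 − -61.1)/(0.3055 − (-1.645)) = 10.20.
Then μ = -61.1 − (-1.645)·10.20 = -44.32.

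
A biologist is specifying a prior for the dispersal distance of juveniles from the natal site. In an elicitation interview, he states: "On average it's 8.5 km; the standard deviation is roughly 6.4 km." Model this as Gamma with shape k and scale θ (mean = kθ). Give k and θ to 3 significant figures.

k ≈ 1.76, θ ≈ 4.82

For Gamma(k, scale θ): mean = kθ, variance = kθ², so CV = 1/√k.
CV = SD/mean = 6.4/8.5 = 0.7529, hence k = 1/CV² = 1.76.
Then θ = mean/k = 8.5/1.76 = 4.82.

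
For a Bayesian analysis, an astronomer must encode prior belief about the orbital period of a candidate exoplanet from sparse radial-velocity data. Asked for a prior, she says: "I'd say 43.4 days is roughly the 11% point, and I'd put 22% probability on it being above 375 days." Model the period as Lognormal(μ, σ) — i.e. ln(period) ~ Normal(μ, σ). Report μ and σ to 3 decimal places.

μ ≈ 5.094, σ ≈ 1.079

If T ~ Lognormal(μ,σ) then ln T ~ Normal(μ,σ), so the p-quantile of ln T is μ + z_p·σ.
ln(43.4) = 3.77 and ln(375) = 5.927; z_{0.11} = -1.227, z_{0.78} = 0.7722.
σ = (5.927 − 3.77)/(0.7722 − (-1.227)) = 1.079.
μ = 3.77 − (-1.227)·1.079 = 5.094.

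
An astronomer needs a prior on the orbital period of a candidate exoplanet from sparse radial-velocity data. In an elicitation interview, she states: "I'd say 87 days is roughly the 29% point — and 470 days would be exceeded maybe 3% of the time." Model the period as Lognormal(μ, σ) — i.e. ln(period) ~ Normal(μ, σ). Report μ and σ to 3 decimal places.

If T ~ Lognormal(μ,σ) then ln T ~ Normal(μ,σ), so the p-quantile of ln T is μ + z_p·σ.
ln(87) = 4.466 and ln(470) = 6.153; z_{0.29} = -0.5534, z_{0.97} = 1.881.
σ = (6.153 − 4.466)/(1.881 − (-0.5534)) = 0.693.
μ = 4.466 − (-0.5534)·0.693 = 4.849.

μ ≈ 4.849, σ ≈ 0.693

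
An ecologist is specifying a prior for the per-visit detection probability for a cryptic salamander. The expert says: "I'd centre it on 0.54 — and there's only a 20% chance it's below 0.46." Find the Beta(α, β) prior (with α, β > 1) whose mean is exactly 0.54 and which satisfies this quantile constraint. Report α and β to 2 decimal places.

α ≈ 14.82, β ≈ 12.62

With mean 0.54 fixed, write α = 0.54s, β = 0.46s where s = α+β.
Need P(θ < 0.46) = 0.2 under Beta(0.54s, 0.46s). Normal approximation: (q−m)/√(m(1−m)/s) ≈ z_{0.2} = -0.842, so s ≈ 0.54·0.46·(-0.842)²/(0.46−0.54)² = 27.5.
At s = 27.5: P(θ<0.46) ≈ 0.200. Adjusting to match 0.2 gives s ≈ 27.44.
So α = 0.54·27.44 ≈ 14.82, β = 0.46·27.44 ≈ 12.62.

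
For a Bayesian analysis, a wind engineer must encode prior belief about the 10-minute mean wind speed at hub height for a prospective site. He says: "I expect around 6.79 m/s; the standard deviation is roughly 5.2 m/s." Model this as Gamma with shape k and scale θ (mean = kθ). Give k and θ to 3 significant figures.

For Gamma(k, scale θ): mean = kθ, variance = kθ², so CV = 1/√k.
CV = SD/mean = 5.2/6.79 = 0.7658, hence k = 1/CV² = 1.71.
Then θ = mean/k = 6.79/1.71 = 3.98.

k ≈ 1.71, θ ≈ 3.98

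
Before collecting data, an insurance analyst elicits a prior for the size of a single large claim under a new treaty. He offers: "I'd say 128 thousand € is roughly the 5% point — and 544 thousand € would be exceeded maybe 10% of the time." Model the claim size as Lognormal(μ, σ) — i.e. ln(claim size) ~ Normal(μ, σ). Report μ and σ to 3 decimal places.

If T ~ Lognormal(μ,σ) then ln T ~ Normal(μ,σ), so the p-quantile of ln T is μ + z_p·σ.
ln(128) = 4.852 and ln(544) = 6.299; z_{0.05} = -1.645, z_{0.9} = 1.282.
σ = (6.299 − 4.852)/(1.282 − (-1.645)) = 0.494.
μ = 4.852 − (-1.645)·0.494 = 5.665.

μ ≈ 5.665, σ ≈ 0.494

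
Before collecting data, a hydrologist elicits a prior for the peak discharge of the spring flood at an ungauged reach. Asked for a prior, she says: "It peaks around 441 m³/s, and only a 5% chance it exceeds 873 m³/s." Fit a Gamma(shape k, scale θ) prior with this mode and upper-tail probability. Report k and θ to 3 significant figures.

Gamma(k,θ) with k>1 has mode (k−1)θ, so θ = 441/(k−1).
Need P(X < 873) = 0.95 with θ tied to k this way. Start at k = 2, θ = 441: P(X<873) ≈ 0.588.
Too low — raise k to concentrate. Iterating converges to k ≈ 6.95.
Then θ = 441/(6.95−1) ≈ 74.2.

k ≈ 6.95, θ ≈ 74.2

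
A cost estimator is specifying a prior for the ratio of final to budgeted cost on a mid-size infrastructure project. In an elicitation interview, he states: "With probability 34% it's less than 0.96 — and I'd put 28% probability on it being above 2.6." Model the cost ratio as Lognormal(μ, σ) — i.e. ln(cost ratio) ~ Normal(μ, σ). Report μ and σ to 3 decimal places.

If T ~ Lognormal(μ,σ) then ln T ~ Normal(μ,σ), so the p-quantile of ln T is μ + z_p·σ.
ln(0.96) = -0.04082 and ln(2.6) = 0.9555; z_{0.34} = -0.4125, z_{0.72} = 0.5828.
σ = (0.9555 − -0.04082)/(0.5828 − (-0.4125)) = 1.001.
μ = -0.04082 − (-0.4125)·1.001 = 0.372.

μ ≈ 0.372, σ ≈ 1.001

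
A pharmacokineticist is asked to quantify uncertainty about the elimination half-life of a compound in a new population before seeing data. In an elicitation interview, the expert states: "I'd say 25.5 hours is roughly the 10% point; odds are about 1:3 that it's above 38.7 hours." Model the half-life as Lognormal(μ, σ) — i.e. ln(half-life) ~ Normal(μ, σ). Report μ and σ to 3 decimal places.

If T ~ Lognormal(μ,σ) then ln T ~ Normal(μ,σ), so the p-quantile of ln T is μ + z_p·σ.
ln(25.5) = 3.239 and ln(38.7) = 3.656; z_{0.1} = -1.282, z_{0.75} = 0.6745.
σ = (3.656 − 3.239)/(0.6745 − (-1.282)) = 0.213.
μ = 3.239 − (-1.282)·0.213 = 3.512.

μ ≈ 3.512, σ ≈ 0.213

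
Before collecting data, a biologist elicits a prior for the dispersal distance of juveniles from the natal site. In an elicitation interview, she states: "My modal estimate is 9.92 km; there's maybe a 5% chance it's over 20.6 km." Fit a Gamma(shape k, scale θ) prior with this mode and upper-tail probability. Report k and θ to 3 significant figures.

Gamma(k,θ) with k>1 has mode (k−1)θ, so θ = 9.92/(k−1).
Need P(X < 20.6) = 0.95 with θ tied to k this way. Start at k = 2, θ = 9.92: P(X<20.6) ≈ 0.614.
Too low — raise k to concentrate. Iterating converges to k ≈ 6.18.
Then θ = 9.92/(6.18−1) ≈ 1.92.

k ≈ 6.18, θ ≈ 1.92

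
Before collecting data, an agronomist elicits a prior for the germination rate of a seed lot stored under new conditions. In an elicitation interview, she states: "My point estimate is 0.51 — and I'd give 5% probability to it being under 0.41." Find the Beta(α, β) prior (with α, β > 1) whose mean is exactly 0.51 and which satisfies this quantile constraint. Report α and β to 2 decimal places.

α ≈ 34.16, β ≈ 32.82

With mean 0.51 fixed, write α = 0.51s, β = 0.49s where s = α+β.
Need P(θ < 0.41) = 0.05 under Beta(0.51s, 0.49s). Normal approximation: (q−m)/√(m(1−m)/s) ≈ z_{0.05} = -1.64, so s ≈ 0.51·0.49·(-1.64)²/(0.41−0.51)² = 67.6.
At s = 67.6: P(θ<0.41) ≈ 0.049. Adjusting to match 0.05 gives s ≈ 66.98.
So α = 0.51·66.98 ≈ 34.16, β = 0.49·66.98 ≈ 32.82.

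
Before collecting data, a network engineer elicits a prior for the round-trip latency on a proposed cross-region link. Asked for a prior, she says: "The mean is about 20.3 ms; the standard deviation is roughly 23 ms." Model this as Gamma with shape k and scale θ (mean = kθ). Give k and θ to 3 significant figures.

For Gamma(k, scale θ): mean = kθ, variance = kθ², so CV = 1/√k.
CV = SD/mean = 23/20.3 = 1.133, hence k = 1/CV² = 0.779.
Then θ = mean/k = 20.3/0.779 = 26.1.

k ≈ 0.779, θ ≈ 26.1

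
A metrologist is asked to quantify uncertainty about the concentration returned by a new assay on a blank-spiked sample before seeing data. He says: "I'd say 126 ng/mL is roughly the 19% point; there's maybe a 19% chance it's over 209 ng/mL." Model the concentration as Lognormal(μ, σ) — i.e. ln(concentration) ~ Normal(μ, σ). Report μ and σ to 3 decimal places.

If T ~ Lognormal(μ,σ) then ln T ~ Normal(μ,σ), so the p-quantile of ln T is μ + z_p·σ.
ln(126) = 4.836 and ln(209) = 5.342; z_{0.19} = -0.8779, z_{0.81} = 0.8779.
σ = (5.342 − 4.836)/(0.8779 − (-0.8779)) = 0.288.
μ = 4.836 − (-0.8779)·0.288 = 5.089.

μ ≈ 5.089, σ ≈ 0.288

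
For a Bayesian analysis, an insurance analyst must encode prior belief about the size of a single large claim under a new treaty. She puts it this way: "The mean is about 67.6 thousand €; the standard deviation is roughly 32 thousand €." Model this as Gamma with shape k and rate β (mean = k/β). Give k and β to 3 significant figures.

For Gamma(k, rate β): mean = k/β, variance = k/β², so CV = 1/√k.
CV = SD/mean = 32/67.6 = 0.4734, hence k = 1/CV² = 4.46.
Then β = k/mean = 4.46/67.6 = 0.066.

k ≈ 4.46, β ≈ 0.066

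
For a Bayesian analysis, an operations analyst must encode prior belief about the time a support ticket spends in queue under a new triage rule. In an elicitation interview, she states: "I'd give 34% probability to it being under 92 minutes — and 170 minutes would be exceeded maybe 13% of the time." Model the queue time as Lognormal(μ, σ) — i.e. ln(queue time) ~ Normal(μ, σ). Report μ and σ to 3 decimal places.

μ ≈ 4.686, σ ≈ 0.399

If T ~ Lognormal(μ,σ) then ln T ~ Normal(μ,σ), so the p-quantile of ln T is μ + z_p·σ.
ln(92) = 4.522 and ln(170) = 5.136; z_{0.34} = -0.4125, z_{0.87} = 1.126.
σ = (5.136 − 4.522)/(1.126 − (-0.4125)) = 0.399.
μ = 4.522 − (-0.4125)·0.399 = 4.686.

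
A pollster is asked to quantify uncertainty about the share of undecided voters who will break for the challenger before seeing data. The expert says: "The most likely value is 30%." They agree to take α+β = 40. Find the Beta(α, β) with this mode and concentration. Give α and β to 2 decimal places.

α = 12.40, β = 27.60

For α,β > 1 the Beta mode is (α−1)/(α+β−2). With α+β = 40, the mode is (α−1)/38.
Set (α−1)/38 = 0.3 → α = 1 + 0.3·38 = 12.40.
β = 40 − α = 27.60.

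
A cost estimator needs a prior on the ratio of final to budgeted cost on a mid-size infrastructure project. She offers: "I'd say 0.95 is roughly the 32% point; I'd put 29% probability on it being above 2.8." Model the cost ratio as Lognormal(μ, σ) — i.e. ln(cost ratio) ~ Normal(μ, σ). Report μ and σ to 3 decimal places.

If T ~ Lognormal(μ,σ) then ln T ~ Normal(μ,σ), so the p-quantile of ln T is μ + z_p·σ.
ln(0.95) = -0.05129 and ln(2.8) = 1.03; z_{0.32} = -0.4677, z_{0.71} = 0.5534.
σ = (1.03 − -0.05129)/(0.5534 − (-0.4677)) = 1.059.
μ = -0.05129 − (-0.4677)·1.059 = 0.444.

μ ≈ 0.444, σ ≈ 1.059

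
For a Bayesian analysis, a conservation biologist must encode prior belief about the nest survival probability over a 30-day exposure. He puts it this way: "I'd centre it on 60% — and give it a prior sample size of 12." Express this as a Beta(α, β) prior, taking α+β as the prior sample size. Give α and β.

Under the effective-sample-size interpretation, Beta(α, β) has prior mean α/(α+β) and prior sample size α+β.
So α+β = 12 and α/(α+β) = 0.6, giving α = 0.6·12 = 7.2 and β = 12 − 7.2 = 4.8.

α = 7.2, β = 4.8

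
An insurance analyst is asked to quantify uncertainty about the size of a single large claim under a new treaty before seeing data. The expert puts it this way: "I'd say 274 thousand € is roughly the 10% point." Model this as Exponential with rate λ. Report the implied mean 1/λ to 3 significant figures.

P(T < 274.0) = 1 − e^(−λ·274.0) = 0.1, so λ = −ln(1−0.1)/274.0 = −ln(0.9)/274.0 = 0.000385.
Mean = 1/λ = 2600 thousand €.

mean ≈ 2600 thousand €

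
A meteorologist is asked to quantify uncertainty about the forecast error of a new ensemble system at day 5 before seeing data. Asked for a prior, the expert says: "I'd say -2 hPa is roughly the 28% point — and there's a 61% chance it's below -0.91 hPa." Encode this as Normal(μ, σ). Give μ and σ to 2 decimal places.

For Normal(μ,σ), the p-quantile is μ + z_p·σ. Here z_{0.28} = -0.5828, z_{0.61} = 0.2793.
So -2 = μ − 0.5828σ and -0.91 = μ + 0.2793σ.
Subtracting: σ = (-0.91 − -2)/(0.2793 − (-0.5828)) = 1.26.
Then μ = -2 − (-0.5828)·1.26 = -1.26.

μ = -1.26, σ = 1.26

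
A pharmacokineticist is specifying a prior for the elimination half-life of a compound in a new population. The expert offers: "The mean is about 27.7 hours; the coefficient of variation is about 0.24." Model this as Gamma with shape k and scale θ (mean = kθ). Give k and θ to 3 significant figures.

For Gamma(k, scale θ): mean = kθ, variance = kθ², so CV = 1/√k.
CV = 0.24, hence k = 1/CV² = 17.4.
Then θ = mean/k = 27.7/17.4 = 1.6.

k ≈ 17.4, θ ≈ 1.6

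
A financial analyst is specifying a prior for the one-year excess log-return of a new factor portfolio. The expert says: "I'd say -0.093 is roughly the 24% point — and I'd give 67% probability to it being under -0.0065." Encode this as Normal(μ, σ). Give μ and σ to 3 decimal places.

The p-quantile of Normal(μ,σ) is μ + z_p·σ, with z_{0.24} = -0.7063 and z_{0.67} = 0.4399.
Eliminate σ: μ = (z₂·x₁ − z₁·x₂)/(z₂ − z₁) = (0.4399·-0.093 − (-0.7063)·-0.0065)/1.146 = -0.040.
Then σ = (x₂ − x₁)/(z₂ − z₁) = (-0.0065 − -0.093)/1.146 = 0.075.

μ = -0.040, σ = 0.075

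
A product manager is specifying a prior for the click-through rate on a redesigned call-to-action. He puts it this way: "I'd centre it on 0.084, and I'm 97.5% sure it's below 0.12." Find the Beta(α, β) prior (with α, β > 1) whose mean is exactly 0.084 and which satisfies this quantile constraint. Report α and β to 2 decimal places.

With mean 0.084 fixed, write α = 0.084s, β = 0.916s where s = α+β.
Need P(θ < 0.12) = 0.975 under Beta(0.084s, 0.916s). Normal approximation: (q−m)/√(m(1−m)/s) ≈ z_{0.975} = 1.96, so s ≈ 0.084·0.916·(1.96)²/(0.12−0.084)² = 228.1.
At s = 228.1: P(θ<0.12) ≈ 0.966. Adjusting to match 0.975 gives s ≈ 267.44.
So α = 0.084·267.44 ≈ 22.46, β = 0.916·267.44 ≈ 244.97.

α ≈ 22.46, β ≈ 244.97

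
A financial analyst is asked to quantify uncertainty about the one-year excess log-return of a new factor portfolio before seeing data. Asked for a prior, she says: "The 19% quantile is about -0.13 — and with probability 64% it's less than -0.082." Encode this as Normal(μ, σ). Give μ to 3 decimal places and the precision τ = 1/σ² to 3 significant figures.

The p-quantile of Normal(μ,σ) is μ + z_p·σ, with z_{0.19} = -0.8779 and z_{0.64} = 0.3585.
Eliminate σ: μ = (z₂·x₁ − z₁·x₂)/(z₂ − z₁) = (0.3585·-0.13 − (-0.8779)·-0.082)/1.236 = -0.096.
Then σ = (x₂ − x₁)/(z₂ − z₁) = (-0.082 − -0.13)/1.236 = 0.039.
Precision τ = 1/σ² = 1/0.03882² = 663.

μ = -0.096, τ = 663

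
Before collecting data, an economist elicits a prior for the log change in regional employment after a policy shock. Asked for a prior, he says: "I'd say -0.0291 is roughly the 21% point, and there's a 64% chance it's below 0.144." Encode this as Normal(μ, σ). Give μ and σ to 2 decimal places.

μ = 0.09, σ = 0.15

The p-quantile of Normal(μ,σ) is μ + z_p·σ, with z_{0.21} = -0.8064 and z_{0.64} = 0.3585.
Eliminate σ: μ = (z₂·x₁ − z₁·x₂)/(z₂ − z₁) = (0.3585·-0.0291 − (-0.8064)·0.144)/1.165 = 0.09.
Then σ = (x₂ − x₁)/(z₂ − z₁) = (0.144 − -0.0291)/1.165 = 0.15.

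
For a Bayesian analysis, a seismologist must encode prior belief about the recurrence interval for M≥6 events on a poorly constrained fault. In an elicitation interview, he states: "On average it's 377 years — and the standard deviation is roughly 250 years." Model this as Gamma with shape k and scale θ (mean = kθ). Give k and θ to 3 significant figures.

k ≈ 2.27, θ ≈ 166

For Gamma(k, scale θ): mean = kθ, variance = kθ², so CV = 1/√k.
CV = SD/mean = 250/377 = 0.6631, hence k = 1/CV² = 2.27.
Then θ = mean/k = 377/2.27 = 166.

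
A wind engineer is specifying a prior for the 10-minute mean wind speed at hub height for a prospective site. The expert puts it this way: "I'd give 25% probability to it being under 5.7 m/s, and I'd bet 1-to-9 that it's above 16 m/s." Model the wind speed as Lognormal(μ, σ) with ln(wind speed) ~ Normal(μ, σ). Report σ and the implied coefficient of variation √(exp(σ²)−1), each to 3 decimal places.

σ ≈ 0.528, CV ≈ 0.567

If T ~ Lognormal(μ,σ) then ln T ~ Normal(μ,σ), so the p-quantile of ln T is μ + z_p·σ.
ln(5.7) = 1.74 and ln(16) = 2.773; z_{0.25} = -0.6745, z_{0.9} = 1.282.
σ = (2.773 − 1.74)/(1.282 − (-0.6745)) = 0.528.
μ = 1.74 − (-0.6745)·0.528 = 2.096.
CV = √(exp(σ²)−1) = √(exp(0.2784)−1) = 0.567.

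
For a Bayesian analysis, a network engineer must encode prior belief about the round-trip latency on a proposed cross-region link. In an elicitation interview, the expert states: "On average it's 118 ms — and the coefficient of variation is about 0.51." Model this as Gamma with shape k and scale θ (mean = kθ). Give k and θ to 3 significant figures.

For Gamma(k, scale θ): mean = kθ, variance = kθ², so CV = 1/√k.
CV = 0.51, hence k = 1/CV² = 3.84.
Then θ = mean/k = 118/3.84 = 30.7.

k ≈ 3.84, θ ≈ 30.7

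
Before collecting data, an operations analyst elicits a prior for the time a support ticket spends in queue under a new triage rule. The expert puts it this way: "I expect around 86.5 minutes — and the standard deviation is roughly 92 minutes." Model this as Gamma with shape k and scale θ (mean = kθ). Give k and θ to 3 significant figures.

k ≈ 0.884, θ ≈ 97.8

For Gamma(k, scale θ): mean = kθ, variance = kθ², so CV = 1/√k.
CV = SD/mean = 92/86.5 = 1.064, hence k = 1/CV² = 0.884.
Then θ = mean/k = 86.5/0.884 = 97.8.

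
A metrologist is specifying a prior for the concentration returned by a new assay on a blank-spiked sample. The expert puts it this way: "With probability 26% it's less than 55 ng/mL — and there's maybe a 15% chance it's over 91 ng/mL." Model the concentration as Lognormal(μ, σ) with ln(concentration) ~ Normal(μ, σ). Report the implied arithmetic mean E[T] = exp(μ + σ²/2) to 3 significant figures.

If T ~ Lognormal(μ,σ) then ln T ~ Normal(μ,σ), so the p-quantile of ln T is μ + z_p·σ.
ln(55) = 4.007 and ln(91) = 4.511; z_{0.26} = -0.6433, z_{0.85} = 1.036.
σ = (4.511 − 4.007)/(1.036 − (-0.6433)) = 0.300.
μ = 4.007 − (-0.6433)·0.300 = 4.200.
E[T] = exp(μ + σ²/2) = exp(4.200 + 0.0449) = 69.8 ng/mL.

E[T] ≈ 69.8 ng/mL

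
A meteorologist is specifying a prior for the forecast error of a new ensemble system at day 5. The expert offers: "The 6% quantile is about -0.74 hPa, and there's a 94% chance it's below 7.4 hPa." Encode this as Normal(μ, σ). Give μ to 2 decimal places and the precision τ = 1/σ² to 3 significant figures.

For Normal(μ,σ), the p-quantile is μ + z_p·σ. Here z_{0.06} = -1.555, z_{0.94} = 1.555.
So -0.74 = μ − 1.555σ and 7.4 = μ + 1.555σ.
Subtracting: σ = (7.4 − -0.74)/(1.555 − (-1.555)) = 2.62.
Then μ = -0.74 − (-1.555)·2.62 = 3.33.
Precision τ = 1/σ² = 1/2.618² = 0.146.

μ = 3.33, τ = 0.146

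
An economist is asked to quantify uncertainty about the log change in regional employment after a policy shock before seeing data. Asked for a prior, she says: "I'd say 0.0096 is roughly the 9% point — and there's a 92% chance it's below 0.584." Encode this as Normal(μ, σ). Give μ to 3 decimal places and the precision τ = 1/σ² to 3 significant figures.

μ = 0.290, τ = 22.9

For Normal(μ,σ), the p-quantile is μ + z_p·σ. Here z_{0.09} = -1.341, z_{0.92} = 1.405.
So 0.0096 = μ − 1.341σ and 0.584 = μ + 1.405σ.
Subtracting: σ = (0.584 − 0.0096)/(1.405 − (-1.341)) = 0.209.
Then μ = 0.0096 − (-1.341)·0.209 = 0.290.
Precision τ = 1/σ² = 1/0.2092² = 22.9.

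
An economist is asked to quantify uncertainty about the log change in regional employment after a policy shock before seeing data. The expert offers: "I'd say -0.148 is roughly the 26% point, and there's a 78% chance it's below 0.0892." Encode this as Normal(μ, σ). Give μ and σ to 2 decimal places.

μ = -0.04, σ = 0.17

The p-quantile of Normal(μ,σ) is μ + z_p·σ, with z_{0.26} = -0.6433 and z_{0.78} = 0.7722.
Eliminate σ: μ = (z₂·x₁ − z₁·x₂)/(z₂ − z₁) = (0.7722·-0.148 − (-0.6433)·0.0892)/1.416 = -0.04.
Then σ = (x₂ − x₁)/(z₂ − z₁) = (0.0892 − -0.148)/1.416 = 0.17.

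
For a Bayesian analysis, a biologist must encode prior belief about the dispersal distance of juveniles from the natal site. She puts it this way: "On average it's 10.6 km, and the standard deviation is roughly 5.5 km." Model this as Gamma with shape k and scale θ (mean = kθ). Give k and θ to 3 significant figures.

k ≈ 3.71, θ ≈ 2.85

For Gamma(k, scale θ): mean = kθ, variance = kθ², so CV = 1/√k.
CV = SD/mean = 5.5/10.6 = 0.5189, hence k = 1/CV² = 3.71.
Then θ = mean/k = 10.6/3.71 = 2.85.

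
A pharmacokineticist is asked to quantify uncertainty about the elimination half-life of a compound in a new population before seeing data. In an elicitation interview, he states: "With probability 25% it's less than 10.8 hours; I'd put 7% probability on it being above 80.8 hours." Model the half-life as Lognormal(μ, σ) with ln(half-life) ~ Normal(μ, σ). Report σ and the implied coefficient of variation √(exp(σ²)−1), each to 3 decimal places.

σ ≈ 0.936, CV ≈ 1.184

If T ~ Lognormal(μ,σ) then ln T ~ Normal(μ,σ), so the p-quantile of ln T is μ + z_p·σ.
ln(10.8) = 2.38 and ln(80.8) = 4.392; z_{0.25} = -0.6745, z_{0.93} = 1.476.
σ = (4.392 − 2.38)/(1.476 − (-0.6745)) = 0.936.
μ = 2.38 − (-0.6745)·0.936 = 3.011.
CV = √(exp(σ²)−1) = √(exp(0.8759)−1) = 1.184.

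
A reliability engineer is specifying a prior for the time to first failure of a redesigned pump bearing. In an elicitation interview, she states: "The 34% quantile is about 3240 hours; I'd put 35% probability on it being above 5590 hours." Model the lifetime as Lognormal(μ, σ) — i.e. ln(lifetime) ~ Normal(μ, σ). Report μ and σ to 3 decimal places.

μ ≈ 8.365, σ ≈ 0.684

If T ~ Lognormal(μ,σ) then ln T ~ Normal(μ,σ), so the p-quantile of ln T is μ + z_p·σ.
ln(3240) = 8.083 and ln(5590) = 8.629; z_{0.34} = -0.4125, z_{0.65} = 0.3853.
σ = (8.629 − 8.083)/(0.3853 − (-0.4125)) = 0.684.
μ = 8.083 − (-0.4125)·0.684 = 8.365.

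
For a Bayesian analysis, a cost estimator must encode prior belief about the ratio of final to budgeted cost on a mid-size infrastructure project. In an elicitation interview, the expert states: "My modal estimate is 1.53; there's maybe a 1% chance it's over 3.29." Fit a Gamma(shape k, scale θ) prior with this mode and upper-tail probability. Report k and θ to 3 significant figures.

Gamma(k,θ) with k>1 has mode (k−1)θ, so θ = 1.53/(k−1).
Need P(X < 3.29) = 0.99 with θ tied to k this way. Start at k = 2, θ = 1.53: P(X<3.29) ≈ 0.633.
Too low — raise k to concentrate. Iterating converges to k ≈ 9.26.
Then θ = 1.53/(9.26−1) ≈ 0.185.

k ≈ 9.26, θ ≈ 0.185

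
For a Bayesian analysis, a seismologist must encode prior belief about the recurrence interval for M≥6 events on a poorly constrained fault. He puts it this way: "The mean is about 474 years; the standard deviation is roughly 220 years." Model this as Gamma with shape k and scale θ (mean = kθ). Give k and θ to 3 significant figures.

k ≈ 4.64, θ ≈ 102

For Gamma(k, scale θ): mean = kθ, variance = kθ², so CV = 1/√k.
CV = SD/mean = 220/474 = 0.4641, hence k = 1/CV² = 4.64.
Then θ = mean/k = 474/4.64 = 102.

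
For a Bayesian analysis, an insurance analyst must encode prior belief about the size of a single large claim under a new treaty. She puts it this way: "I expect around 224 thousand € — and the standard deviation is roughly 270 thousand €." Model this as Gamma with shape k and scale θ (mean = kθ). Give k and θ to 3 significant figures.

k ≈ 0.688, θ ≈ 325

For Gamma(k, scale θ): mean = kθ, variance = kθ², so CV = 1/√k.
CV = SD/mean = 270/224 = 1.205, hence k = 1/CV² = 0.688.
Then θ = mean/k = 224/0.688 = 325.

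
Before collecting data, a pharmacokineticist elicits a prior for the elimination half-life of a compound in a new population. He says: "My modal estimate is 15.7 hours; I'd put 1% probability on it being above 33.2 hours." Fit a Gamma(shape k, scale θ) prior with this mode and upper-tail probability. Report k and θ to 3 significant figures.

k ≈ 9.66, θ ≈ 1.81

Gamma(k,θ) with k>1 has mode (k−1)θ, so θ = 15.7/(k−1).
Need P(X < 33.2) = 0.99 with θ tied to k this way. Start at k = 2, θ = 15.7: P(X<33.2) ≈ 0.624.
Too low — raise k to concentrate. Iterating converges to k ≈ 9.66.
Then θ = 15.7/(9.66−1) ≈ 1.81.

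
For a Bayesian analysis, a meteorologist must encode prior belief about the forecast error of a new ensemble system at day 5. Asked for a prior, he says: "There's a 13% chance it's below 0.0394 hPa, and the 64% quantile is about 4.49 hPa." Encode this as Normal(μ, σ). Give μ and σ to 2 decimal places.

μ = 3.42, σ = 3.00

For Normal(μ,σ), the p-quantile is μ + z_p·σ. Here z_{0.13} = -1.126, z_{0.64} = 0.3585.
So 0.0394 = μ − 1.126σ and 4.49 = μ + 0.3585σ.
Subtracting: σ = (4.49 − 0.0394)/(0.3585 − (-1.126)) = 3.00.
Then μ = 0.0394 − (-1.126)·3.00 = 3.42.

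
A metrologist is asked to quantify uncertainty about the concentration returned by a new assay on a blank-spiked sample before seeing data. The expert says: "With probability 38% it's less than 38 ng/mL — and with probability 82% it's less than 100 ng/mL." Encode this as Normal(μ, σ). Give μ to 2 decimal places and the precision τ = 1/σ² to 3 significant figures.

μ = 53.51, τ = 0.000388

The p-quantile of Normal(μ,σ) is μ + z_p·σ, with z_{0.38} = -0.3055 and z_{0.82} = 0.9154.
Eliminate σ: μ = (z₂·x₁ − z₁·x₂)/(z₂ − z₁) = (0.9154·38 − (-0.3055)·100)/1.221 = 53.51.
Then σ = (x₂ − x₁)/(z₂ − z₁) = (100 − 38)/1.221 = 50.78.
Precision τ = 1/σ² = 1/50.78² = 0.000388.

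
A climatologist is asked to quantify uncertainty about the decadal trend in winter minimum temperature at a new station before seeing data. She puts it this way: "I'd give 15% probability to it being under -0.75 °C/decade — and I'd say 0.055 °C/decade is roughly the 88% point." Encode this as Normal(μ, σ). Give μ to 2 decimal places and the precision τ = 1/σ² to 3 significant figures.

The p-quantile of Normal(μ,σ) is μ + z_p·σ, with z_{0.15} = -1.036 and z_{0.88} = 1.175.
Eliminate σ: μ = (z₂·x₁ − z₁·x₂)/(z₂ − z₁) = (1.175·-0.75 − (-1.036)·0.055)/2.211 = -0.37.
Then σ = (x₂ − x₁)/(z₂ − z₁) = (0.055 − -0.75)/2.211 = 0.36.
Precision τ = 1/σ² = 1/0.364² = 7.55.

μ = -0.37, τ = 7.55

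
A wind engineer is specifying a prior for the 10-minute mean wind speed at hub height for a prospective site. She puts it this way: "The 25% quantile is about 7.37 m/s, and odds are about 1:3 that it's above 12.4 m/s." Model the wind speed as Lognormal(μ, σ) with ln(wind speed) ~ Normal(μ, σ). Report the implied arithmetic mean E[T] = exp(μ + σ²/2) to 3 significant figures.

If T ~ Lognormal(μ,σ) then ln T ~ Normal(μ,σ), so the p-quantile of ln T is μ + z_p·σ.
ln(7.37) = 1.997 and ln(12.4) = 2.518; z_{0.25} = -0.6745, z_{0.75} = 0.6745.
σ = (2.518 − 1.997)/(0.6745 − (-0.6745)) = 0.386.
μ = 1.997 − (-0.6745)·0.386 = 2.258.
E[T] = exp(μ + σ²/2) = exp(2.258 + 0.0744) = 10.3 m/s.

E[T] ≈ 10.3 m/s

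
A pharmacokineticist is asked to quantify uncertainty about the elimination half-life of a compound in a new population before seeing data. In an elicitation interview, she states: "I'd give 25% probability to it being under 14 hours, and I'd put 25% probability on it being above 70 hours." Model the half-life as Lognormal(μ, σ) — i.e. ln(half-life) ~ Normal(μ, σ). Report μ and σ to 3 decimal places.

μ ≈ 3.444, σ ≈ 1.193

If T ~ Lognormal(μ,σ) then ln T ~ Normal(μ,σ), so the p-quantile of ln T is μ + z_p·σ.
ln(14) = 2.639 and ln(70) = 4.248; z_{0.25} = -0.6745, z_{0.75} = 0.6745.
σ = (4.248 − 2.639)/(0.6745 − (-0.6745)) = 1.193.
μ = 2.639 − (-0.6745)·1.193 = 3.444.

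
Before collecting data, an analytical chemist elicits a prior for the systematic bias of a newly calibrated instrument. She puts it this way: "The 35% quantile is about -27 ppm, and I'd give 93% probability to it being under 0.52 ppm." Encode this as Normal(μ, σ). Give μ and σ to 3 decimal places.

μ = -21.302, σ = 14.787

For Normal(μ,σ), the p-quantile is μ + z_p·σ. Here z_{0.35} = -0.3853, z_{0.93} = 1.476.
So -27 = μ − 0.3853σ and 0.52 = μ + 1.476σ.
Subtracting: σ = (0.52 − -27)/(1.476 − (-0.3853)) = 14.787.
Then μ = -27 − (-0.3853)·14.787 = -21.302.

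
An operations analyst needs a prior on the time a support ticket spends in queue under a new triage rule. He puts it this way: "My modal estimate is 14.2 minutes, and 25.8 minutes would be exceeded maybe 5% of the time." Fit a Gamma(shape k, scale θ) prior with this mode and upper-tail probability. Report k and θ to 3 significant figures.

Gamma(k,θ) with k>1 has mode (k−1)θ, so θ = 14.2/(k−1).
Need P(X < 25.8) = 0.95 with θ tied to k this way. Start at k = 2, θ = 14.2: P(X<25.8) ≈ 0.542.
Too low — raise k to concentrate. Iterating converges to k ≈ 8.81.
Then θ = 14.2/(8.81−1) ≈ 1.82.

k ≈ 8.81, θ ≈ 1.82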